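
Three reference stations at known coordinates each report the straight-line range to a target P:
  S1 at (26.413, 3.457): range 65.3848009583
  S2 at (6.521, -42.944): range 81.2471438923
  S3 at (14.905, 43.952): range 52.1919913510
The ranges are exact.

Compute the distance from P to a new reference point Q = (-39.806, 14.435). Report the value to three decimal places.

13.796

eq1: (x − 26.413)² + (y − 3.457)² = 65.3848009583²
eq2: (x − 6.521)² + (y + 42.944)² = 81.2471438923²
eq3: (x − 14.905)² + (y − 43.952)² = 52.1919913510²
eq3−eq2, eq3−eq1 (x²,y² cancel):
  -16.768·x − 173.792·y = -4144.321181
  23.016·x − 80.990·y = -2995.508146
det = -16.768·-80.990 − -173.792·23.016 = 5358.036992
x = (-4144.321181·-80.990 − -173.792·-2995.508146) / 5358.036992 = -34.517638
y = (-16.768·-2995.508146 − -4144.321181·23.016) / 5358.036992 = 27.176814
|P − Q| = √((-34.517638 − -39.806)² + (27.176814 − 14.435)²) = 13.795674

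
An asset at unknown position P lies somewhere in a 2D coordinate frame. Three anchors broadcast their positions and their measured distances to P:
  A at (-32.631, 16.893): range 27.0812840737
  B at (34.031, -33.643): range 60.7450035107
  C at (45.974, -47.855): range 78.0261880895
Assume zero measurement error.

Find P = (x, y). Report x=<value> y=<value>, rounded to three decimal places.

x=-20.780 y=-7.458

eq1: (x + 32.631)² + (y − 16.893)² = 27.0812840737²
eq2: (x − 34.031)² + (y + 33.643)² = 60.7450035107²
eq3: (x − 45.974)² + (y + 47.855)² = 78.0261880895²
eq1−eq2, eq1−eq3 (x²,y² cancel):
  133.324·x − 101.072·y = -2016.754704
  157.210·x − 129.496·y = -2301.135990
det = 133.324·-129.496 − -101.072·157.210 = -1375.395584
x = (-2016.754704·-129.496 − -101.072·-2301.135990) / -1375.395584 = -20.780386
y = (133.324·-2301.135990 − -2016.754704·157.210) / -1375.395584 = -7.457747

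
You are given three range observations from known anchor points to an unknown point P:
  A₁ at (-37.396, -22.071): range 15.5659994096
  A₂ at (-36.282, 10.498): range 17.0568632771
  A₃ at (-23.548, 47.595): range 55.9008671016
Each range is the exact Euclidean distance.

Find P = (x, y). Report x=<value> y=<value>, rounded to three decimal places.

eq1: (x + 37.396)² + (y + 22.071)² = 15.5659994096²
eq2: (x + 36.282)² + (y − 10.498)² = 17.0568632771²
eq3: (x + 23.548)² + (y − 47.595)² = 55.9008671016²
eq2−eq1, eq2−eq3 (x²,y² cancel):
  -2.228·x − 65.138·y = 507.634576
  25.468·x + 74.194·y = -1440.769557
det = -2.228·74.194 − -65.138·25.468 = 1493.630352
x = (507.634576·74.194 − -65.138·-1440.769557) / 1493.630352 = -37.616675
y = (-2.228·-1440.769557 − 507.634576·25.468) / 1493.630352 = -6.506565

x=-37.617 y=-6.507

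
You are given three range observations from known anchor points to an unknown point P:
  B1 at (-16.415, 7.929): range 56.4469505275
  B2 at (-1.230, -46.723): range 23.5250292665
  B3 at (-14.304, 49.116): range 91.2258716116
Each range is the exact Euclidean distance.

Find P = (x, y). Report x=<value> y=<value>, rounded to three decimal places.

x=19.506 y=-35.613

eq1: (x + 16.415)² + (y − 7.929)² = 56.4469505275²
eq2: (x + 1.230)² + (y + 46.723)² = 23.5250292665²
eq3: (x + 14.304)² + (y − 49.116)² = 91.2258716116²
eq3−eq2, eq3−eq1 (x²,y² cancel):
  26.148·x − 191.678·y = 7336.298406
  -4.222·x − 82.374·y = 2851.236821
det = 26.148·-82.374 − -191.678·-4.222 = -2963.179868
x = (7336.298406·-82.374 − -191.678·2851.236821) / -2963.179868 = 19.506367
y = (26.148·2851.236821 − 7336.298406·-4.222) / -2963.179868 = -35.613090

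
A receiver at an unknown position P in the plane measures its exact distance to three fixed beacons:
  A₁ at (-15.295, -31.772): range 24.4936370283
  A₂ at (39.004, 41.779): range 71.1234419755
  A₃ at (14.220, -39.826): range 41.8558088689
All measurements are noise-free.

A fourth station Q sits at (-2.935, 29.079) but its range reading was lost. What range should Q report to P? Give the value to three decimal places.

eq1: (x + 15.295)² + (y + 31.772)² = 24.4936370283²
eq2: (x − 39.004)² + (y − 41.779)² = 71.1234419755²
eq3: (x − 14.220)² + (y + 39.826)² = 41.8558088689²
eq1−eq2, eq1−eq3 (x²,y² cancel):
  108.598·x + 147.102·y = -2435.205896
  59.030·x − 16.108·y = -607.048814
det = 108.598·-16.108 − 147.102·59.030 = -10432.727644
x = (-2435.205896·-16.108 − 147.102·-607.048814) / -10432.727644 = -12.319347
y = (108.598·-607.048814 − -2435.205896·59.030) / -10432.727644 = -7.459786
|P − Q| = √((-12.319347 − -2.935)² + (-7.459786 − 29.079)²) = 37.724645

37.725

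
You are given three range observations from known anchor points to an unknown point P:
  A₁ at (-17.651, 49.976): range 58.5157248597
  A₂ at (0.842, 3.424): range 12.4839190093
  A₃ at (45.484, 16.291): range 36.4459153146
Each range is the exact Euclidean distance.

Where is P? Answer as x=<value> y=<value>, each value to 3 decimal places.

eq1: (x + 17.651)² + (y − 49.976)² = 58.5157248597²
eq2: (x − 0.842)² + (y − 3.424)² = 12.4839190093²
eq3: (x − 45.484)² + (y − 16.291)² = 36.4459153146²
eq2−eq3, eq2−eq1 (x²,y² cancel):
  89.284·x + 25.734·y = 1149.301688
  -36.986·x + 93.104·y = -471.516185
det = 89.284·93.104 − 25.734·-36.986 = 9264.495260
x = (1149.301688·93.104 − 25.734·-471.516185) / 9264.495260 = 12.859695
y = (89.284·-471.516185 − 1149.301688·-36.986) / 9264.495260 = 0.044171

x=12.860 y=0.044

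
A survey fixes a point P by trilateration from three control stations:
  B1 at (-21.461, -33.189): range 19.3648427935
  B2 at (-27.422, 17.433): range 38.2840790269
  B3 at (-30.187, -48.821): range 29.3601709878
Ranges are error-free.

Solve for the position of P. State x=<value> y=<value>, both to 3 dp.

x=-35.608 y=-19.966

eq1: (x + 21.461)² + (y + 33.189)² = 19.3648427935²
eq2: (x + 27.422)² + (y − 17.433)² = 38.2840790269²
eq3: (x + 30.187)² + (y + 48.821)² = 29.3601709878²
eq3−eq1, eq3−eq2 (x²,y² cancel):
  17.452·x + 31.264·y = -1245.638264
  5.530·x + 132.508·y = -2842.520504
det = 17.452·132.508 − 31.264·5.530 = 2139.639696
x = (-1245.638264·132.508 − 31.264·-2842.520504) / 2139.639696 = -35.608086
y = (17.452·-2842.520504 − -1245.638264·5.530) / 2139.639696 = -19.965646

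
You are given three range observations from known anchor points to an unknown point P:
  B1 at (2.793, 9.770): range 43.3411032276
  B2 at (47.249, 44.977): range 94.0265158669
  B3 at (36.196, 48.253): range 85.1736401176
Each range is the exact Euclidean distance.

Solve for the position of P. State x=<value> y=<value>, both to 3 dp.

eq1: (x − 2.793)² + (y − 9.770)² = 43.3411032276²
eq2: (x − 47.249)² + (y − 44.977)² = 94.0265158669²
eq3: (x − 36.196)² + (y − 48.253)² = 85.1736401176²
eq2−eq1, eq2−eq3 (x²,y² cancel):
  -88.912·x − 70.414·y = 2810.389676
  -22.106·x + 6.552·y = 969.540610
det = -88.912·6.552 − -70.414·-22.106 = -2139.123308
x = (2810.389676·6.552 − -70.414·969.540610) / -2139.123308 = -40.522632
y = (-88.912·969.540610 − 2810.389676·-22.106) / -2139.123308 = 11.255695

x=-40.523 y=11.256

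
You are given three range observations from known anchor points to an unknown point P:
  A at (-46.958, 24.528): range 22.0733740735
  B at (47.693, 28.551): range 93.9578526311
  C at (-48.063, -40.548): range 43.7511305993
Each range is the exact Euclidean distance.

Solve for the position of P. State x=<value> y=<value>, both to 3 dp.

x=-42.688 y=2.872

eq1: (x + 46.958)² + (y − 24.528)² = 22.0733740735²
eq2: (x − 47.693)² + (y − 28.551)² = 93.9578526311²
eq3: (x + 48.063)² + (y + 40.548)² = 43.7511305993²
eq1−eq3, eq1−eq2 (x²,y² cancel):
  -2.210·x − 130.152·y = -279.411861
  189.302·x + 8.046·y = -8057.738926
det = -2.210·8.046 − -130.152·189.302 = 24620.252244
x = (-279.411861·8.046 − -130.152·-8057.738926) / 24620.252244 = -42.687580
y = (-2.210·-8057.738926 − -279.411861·189.302) / 24620.252244 = 2.871653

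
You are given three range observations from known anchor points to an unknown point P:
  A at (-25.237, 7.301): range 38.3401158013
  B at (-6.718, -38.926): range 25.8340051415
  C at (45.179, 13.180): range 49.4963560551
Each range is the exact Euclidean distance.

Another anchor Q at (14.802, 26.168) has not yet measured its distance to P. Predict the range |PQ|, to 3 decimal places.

eq1: (x + 25.237)² + (y − 7.301)² = 38.3401158013²
eq2: (x + 6.718)² + (y + 38.926)² = 25.8340051415²
eq3: (x − 45.179)² + (y − 13.180)² = 49.4963560551²
eq1−eq2, eq1−eq3 (x²,y² cancel):
  37.038·x − 92.454·y = 1672.722888
  140.832·x + 11.758·y = 544.718888
det = 37.038·11.758 − -92.454·140.832 = 13455.974532
x = (1672.722888·11.758 − -92.454·544.718888) / 13455.974532 = 5.204329
y = (37.038·544.718888 − 1672.722888·140.832) / 13455.974532 = -16.007582
|P − Q| = √((5.204329 − 14.802)² + (-16.007582 − 26.168)²) = 43.253844

43.254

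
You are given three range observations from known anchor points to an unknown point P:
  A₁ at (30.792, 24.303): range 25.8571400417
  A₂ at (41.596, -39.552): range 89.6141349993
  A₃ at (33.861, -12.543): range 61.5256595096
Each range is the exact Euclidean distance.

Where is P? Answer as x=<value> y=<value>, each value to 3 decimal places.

eq1: (x − 30.792)² + (y − 24.303)² = 25.8571400417²
eq2: (x − 41.596)² + (y + 39.552)² = 89.6141349993²
eq3: (x − 33.861)² + (y + 12.543)² = 61.5256595096²
eq2−eq3, eq2−eq1 (x²,y² cancel):
  -15.470·x + 54.018·y = 2254.592664
  -21.608·x + 127.710·y = 5606.296654
det = -15.470·127.710 − 54.018·-21.608 = -808.452756
x = (2254.592664·127.710 − 54.018·5606.296654) / -808.452756 = 18.438806
y = (-15.470·5606.296654 − 2254.592664·-21.608) / -808.452756 = 47.018420

x=18.439 y=47.018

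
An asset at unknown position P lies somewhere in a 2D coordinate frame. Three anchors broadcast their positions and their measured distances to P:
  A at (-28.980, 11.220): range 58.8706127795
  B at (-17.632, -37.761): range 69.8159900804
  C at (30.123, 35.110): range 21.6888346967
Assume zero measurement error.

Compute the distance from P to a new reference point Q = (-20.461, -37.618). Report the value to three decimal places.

eq1: (x + 28.980)² + (y − 11.220)² = 58.8706127795²
eq2: (x + 17.632)² + (y + 37.761)² = 69.8159900804²
eq3: (x − 30.123)² + (y − 35.110)² = 21.6888346967²
eq1−eq3, eq1−eq2 (x²,y² cancel):
  118.206·x + 47.780·y = 4169.721928
  22.696·x − 97.962·y = -637.471677
det = 118.206·-97.962 − 47.780·22.696 = -12664.111052
x = (4169.721928·-97.962 − 47.780·-637.471677) / -12664.111052 = 29.849383
y = (118.206·-637.471677 − 4169.721928·22.696) / -12664.111052 = 13.422891
|P − Q| = √((29.849383 − -20.461)² + (13.422891 − -37.618)²) = 71.668035

71.668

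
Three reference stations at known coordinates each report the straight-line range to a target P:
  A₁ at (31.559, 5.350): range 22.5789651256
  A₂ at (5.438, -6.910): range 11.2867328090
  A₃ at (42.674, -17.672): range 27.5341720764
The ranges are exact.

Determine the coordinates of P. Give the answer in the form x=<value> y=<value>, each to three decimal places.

eq1: (x − 31.559)² + (y − 5.350)² = 22.5789651256²
eq2: (x − 5.438)² + (y + 6.910)² = 11.2867328090²
eq3: (x − 42.674)² + (y + 17.672)² = 27.5341720764²
eq1−eq2, eq1−eq3 (x²,y² cancel):
  -52.242·x − 24.520·y = -564.853708
  22.230·x − 46.044·y = 860.455913
det = -52.242·-46.044 − -24.520·22.230 = 2950.510248
x = (-564.853708·-46.044 − -24.520·860.455913) / 2950.510248 = 15.965545
y = (-52.242·860.455913 − -564.853708·22.230) / 2950.510248 = -10.979538

x=15.966 y=-10.980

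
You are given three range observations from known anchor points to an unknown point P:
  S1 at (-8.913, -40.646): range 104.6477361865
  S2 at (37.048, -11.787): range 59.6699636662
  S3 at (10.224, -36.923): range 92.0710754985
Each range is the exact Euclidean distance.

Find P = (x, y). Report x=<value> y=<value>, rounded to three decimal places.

x=48.658 y=46.743

eq1: (x + 8.913)² + (y + 40.646)² = 104.6477361865²
eq2: (x − 37.048)² + (y + 11.787)² = 59.6699636662²
eq3: (x − 10.224)² + (y + 36.923)² = 92.0710754985²
eq1−eq2, eq1−eq3 (x²,y² cancel):
  91.922·x + 57.718·y = 7170.592913
  38.274·x + 7.446·y = 2210.364966
det = 91.922·7.446 − 57.718·38.274 = -1524.647520
x = (7170.592913·7.446 − 57.718·2210.364966) / -1524.647520 = 48.657548
y = (91.922·2210.364966 − 7170.592913·38.274) / -1524.647520 = 46.742676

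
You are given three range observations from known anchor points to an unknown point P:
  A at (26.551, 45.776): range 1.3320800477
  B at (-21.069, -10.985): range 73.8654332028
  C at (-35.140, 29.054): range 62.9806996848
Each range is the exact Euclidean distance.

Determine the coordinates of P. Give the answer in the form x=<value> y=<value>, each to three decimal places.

x=25.394 y=46.437

eq1: (x − 26.551)² + (y − 45.776)² = 1.3320800477²
eq2: (x + 21.069)² + (y + 10.985)² = 73.8654332028²
eq3: (x + 35.140)² + (y − 29.054)² = 62.9806996848²
eq2−eq1, eq2−eq3 (x²,y² cancel):
  95.240·x + 113.522·y = 7690.152576
  -28.142·x + 80.078·y = 3003.915219
det = 95.240·80.078 − 113.522·-28.142 = 10821.364844
x = (7690.152576·80.078 − 113.522·3003.915219) / 10821.364844 = 25.394354
y = (95.240·3003.915219 − 7690.152576·-28.142) / 10821.364844 = 46.436763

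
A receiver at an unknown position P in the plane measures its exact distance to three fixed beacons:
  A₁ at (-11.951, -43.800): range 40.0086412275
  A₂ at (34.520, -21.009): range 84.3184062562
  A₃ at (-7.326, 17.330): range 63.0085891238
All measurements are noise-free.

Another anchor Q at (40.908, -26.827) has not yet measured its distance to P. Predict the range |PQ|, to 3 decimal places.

eq1: (x + 11.951)² + (y + 43.800)² = 40.0086412275²
eq2: (x − 34.520)² + (y + 21.009)² = 84.3184062562²
eq3: (x + 7.326)² + (y − 17.330)² = 63.0085891238²
eq3−eq2, eq3−eq1 (x²,y² cancel):
  83.692·x − 76.678·y = -1860.502025
  -9.250·x − 122.260·y = 4076.658156
det = 83.692·-122.260 − -76.678·-9.250 = -10941.455420
x = (-1860.502025·-122.260 − -76.678·4076.658156) / -10941.455420 = -49.358605
y = (83.692·4076.658156 − -1860.502025·-9.250) / -10941.455420 = -29.609775
|P − Q| = √((-49.358605 − 40.908)² + (-29.609775 − -26.827)²) = 90.309489

90.309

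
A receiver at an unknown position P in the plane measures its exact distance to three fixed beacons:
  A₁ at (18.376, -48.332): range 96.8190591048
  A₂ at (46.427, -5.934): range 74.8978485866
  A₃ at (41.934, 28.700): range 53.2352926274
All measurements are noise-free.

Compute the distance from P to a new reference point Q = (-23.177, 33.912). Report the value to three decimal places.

eq1: (x − 18.376)² + (y + 48.332)² = 96.8190591048²
eq2: (x − 46.427)² + (y + 5.934)² = 74.8978485866²
eq3: (x − 41.934)² + (y − 28.700)² = 53.2352926274²
eq2−eq1, eq2−eq3 (x²,y² cancel):
  -56.102·x − 84.796·y = -3281.261568
  -8.986·x + 69.268·y = 3167.163013
det = -56.102·69.268 − -84.796·-8.986 = -4648.050192
x = (-3281.261568·69.268 − -84.796·3167.163013) / -4648.050192 = -8.880353
y = (-56.102·3167.163013 − -3281.261568·-8.986) / -4648.050192 = 44.571291
|P − Q| = √((-8.880353 − -23.177)² + (44.571291 − 33.912)²) = 17.832963

17.833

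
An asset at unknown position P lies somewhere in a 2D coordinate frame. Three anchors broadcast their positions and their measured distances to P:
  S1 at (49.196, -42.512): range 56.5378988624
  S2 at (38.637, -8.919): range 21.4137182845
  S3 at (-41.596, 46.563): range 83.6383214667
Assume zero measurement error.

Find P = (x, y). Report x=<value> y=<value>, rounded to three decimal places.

eq1: (x − 49.196)² + (y + 42.512)² = 56.5378988624²
eq2: (x − 38.637)² + (y + 8.919)² = 21.4137182845²
eq3: (x + 41.596)² + (y − 46.563)² = 83.6383214667²
eq1−eq2, eq1−eq3 (x²,y² cancel):
  -21.118·x + 67.186·y = 82.836447
  -181.584·x + 178.150·y = -4128.011185
det = -21.118·178.150 − 67.186·-181.584 = 8437.730924
x = (82.836447·178.150 − 67.186·-4128.011185) / 8437.730924 = 34.618534
y = (-21.118·-4128.011185 − 82.836447·-181.584) / 8437.730924 = 12.114289

x=34.619 y=12.114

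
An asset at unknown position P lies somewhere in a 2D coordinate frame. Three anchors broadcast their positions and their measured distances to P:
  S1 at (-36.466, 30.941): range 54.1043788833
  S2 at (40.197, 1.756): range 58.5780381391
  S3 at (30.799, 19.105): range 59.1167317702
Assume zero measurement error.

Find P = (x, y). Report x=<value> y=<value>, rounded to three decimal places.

x=-14.729 y=-18.605

eq1: (x + 36.466)² + (y − 30.941)² = 54.1043788833²
eq2: (x − 40.197)² + (y − 1.756)² = 58.5780381391²
eq3: (x − 30.799)² + (y − 19.105)² = 59.1167317702²
eq2−eq1, eq2−eq3 (x²,y² cancel):
  -153.326·x + 58.370·y = 1172.335030
  -18.796·x + 34.698·y = -368.704342
det = -153.326·34.698 − 58.370·-18.796 = -4222.983028
x = (1172.335030·34.698 − 58.370·-368.704342) / -4222.983028 = -14.728677
y = (-153.326·-368.704342 − 1172.335030·-18.796) / -4222.983028 = -18.604662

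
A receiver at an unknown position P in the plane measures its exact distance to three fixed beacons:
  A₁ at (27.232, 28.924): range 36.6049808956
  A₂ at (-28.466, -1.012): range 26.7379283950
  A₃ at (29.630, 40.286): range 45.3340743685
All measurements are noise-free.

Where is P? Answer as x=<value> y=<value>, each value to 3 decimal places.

x=-4.099 y=9.995

eq1: (x − 27.232)² + (y − 28.924)² = 36.6049808956²
eq2: (x + 28.466)² + (y + 1.012)² = 26.7379283950²
eq3: (x − 29.630)² + (y − 40.286)² = 45.3340743685²
eq1−eq3, eq1−eq2 (x²,y² cancel):
  4.796·x + 22.724·y = 207.465424
  -111.396·x − 59.872·y = -141.834488
det = 4.796·-59.872 − 22.724·-111.396 = 2244.216592
x = (207.465424·-59.872 − 22.724·-141.834488) / 2244.216592 = -4.098679
y = (4.796·-141.834488 − 207.465424·-111.396) / 2244.216592 = 9.994837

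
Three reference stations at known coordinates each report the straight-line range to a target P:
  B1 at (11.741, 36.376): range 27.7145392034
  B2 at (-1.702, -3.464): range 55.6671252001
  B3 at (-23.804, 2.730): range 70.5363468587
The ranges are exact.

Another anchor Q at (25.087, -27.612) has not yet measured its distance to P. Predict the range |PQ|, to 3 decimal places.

eq1: (x − 11.741)² + (y − 36.376)² = 27.7145392034²
eq2: (x + 1.702)² + (y + 3.464)² = 55.6671252001²
eq3: (x + 23.804)² + (y − 2.730)² = 70.5363468587²
eq3−eq2, eq3−eq1 (x²,y² cancel):
  44.204·x − 12.388·y = 1317.360184
  71.090·x + 67.292·y = 5094.261686
det = 44.204·67.292 − -12.388·71.090 = 3855.238488
x = (1317.360184·67.292 − -12.388·5094.261686) / 3855.238488 = 39.363457
y = (44.204·5094.261686 − 1317.360184·71.090) / 3855.238488 = 34.118670
|P − Q| = √((39.363457 − 25.087)² + (34.118670 − -27.612)²) = 63.360025

63.360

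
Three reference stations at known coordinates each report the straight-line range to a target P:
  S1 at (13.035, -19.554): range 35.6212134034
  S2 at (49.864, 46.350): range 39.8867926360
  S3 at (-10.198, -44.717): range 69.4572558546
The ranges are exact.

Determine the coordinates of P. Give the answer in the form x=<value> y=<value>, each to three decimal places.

eq1: (x − 13.035)² + (y + 19.554)² = 35.6212134034²
eq2: (x − 49.864)² + (y − 46.350)² = 39.8867926360²
eq3: (x + 10.198)² + (y + 44.717)² = 69.4572558546²
eq3−eq2, eq3−eq1 (x²,y² cancel):
  120.124·x + 182.134·y = 5764.485867
  46.466·x + 50.326·y = 2004.100395
det = 120.124·50.326 − 182.134·46.466 = -2417.678020
x = (5764.485867·50.326 − 182.134·2004.100395) / -2417.678020 = 30.984815
y = (120.124·2004.100395 − 5764.485867·46.466) / -2417.678020 = 11.214084

x=30.985 y=11.214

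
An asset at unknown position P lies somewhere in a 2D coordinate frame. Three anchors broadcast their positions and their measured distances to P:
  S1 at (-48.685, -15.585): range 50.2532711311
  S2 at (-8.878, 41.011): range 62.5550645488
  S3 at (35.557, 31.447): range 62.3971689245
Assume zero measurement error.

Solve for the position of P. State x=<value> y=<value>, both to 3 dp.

eq1: (x + 48.685)² + (y + 15.585)² = 50.2532711311²
eq2: (x + 8.878)² + (y − 41.011)² = 62.5550645488²
eq3: (x − 35.557)² + (y − 31.447)² = 62.3971689245²
eq1−eq2, eq1−eq3 (x²,y² cancel):
  79.614·x + 113.192·y = -2240.145286
  168.484·x + 94.064·y = -1727.922822
det = 79.614·94.064 − 113.192·168.484 = -11582.229632
x = (-2240.145286·94.064 − 113.192·-1727.922822) / -11582.229632 = 1.306310
y = (79.614·-1727.922822 − -2240.145286·168.484) / -11582.229632 = -20.709466

x=1.306 y=-20.709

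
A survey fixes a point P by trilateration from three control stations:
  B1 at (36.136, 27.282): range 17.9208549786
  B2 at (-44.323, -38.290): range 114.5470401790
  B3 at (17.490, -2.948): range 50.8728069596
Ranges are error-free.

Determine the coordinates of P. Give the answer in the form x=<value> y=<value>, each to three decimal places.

x=34.209 y=45.099

eq1: (x − 36.136)² + (y − 27.282)² = 17.9208549786²
eq2: (x + 44.323)² + (y + 38.290)² = 114.5470401790²
eq3: (x − 17.490)² + (y + 2.948)² = 50.8728069596²
eq3−eq1, eq3−eq2 (x²,y² cancel):
  37.292·x + 60.460·y = 4002.412661
  -123.626·x − 70.684·y = -7416.920301
det = 37.292·-70.684 − 60.460·-123.626 = 4838.480232
x = (4002.412661·-70.684 − 60.460·-7416.920301) / 4838.480232 = 34.209185
y = (37.292·-7416.920301 − 4002.412661·-123.626) / 4838.480232 = 45.098970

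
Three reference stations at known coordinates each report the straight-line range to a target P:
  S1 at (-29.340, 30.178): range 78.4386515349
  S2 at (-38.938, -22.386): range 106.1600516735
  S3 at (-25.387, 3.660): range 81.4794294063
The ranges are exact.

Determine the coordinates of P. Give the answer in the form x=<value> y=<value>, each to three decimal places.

eq1: (x + 29.340)² + (y − 30.178)² = 78.4386515349²
eq2: (x + 38.938)² + (y + 22.386)² = 106.1600516735²
eq3: (x + 25.387)² + (y − 3.660)² = 81.4794294063²
eq1−eq2, eq1−eq3 (x²,y² cancel):
  -19.196·x − 105.128·y = -4871.580961
  7.906·x − 53.036·y = -1599.927277
det = -19.196·-53.036 − -105.128·7.906 = 1849.221024
x = (-4871.580961·-53.036 − -105.128·-1599.927277) / 1849.221024 = 48.762161
y = (-19.196·-1599.927277 − -4871.580961·7.906) / 1849.221024 = 37.435721

x=48.762 y=37.436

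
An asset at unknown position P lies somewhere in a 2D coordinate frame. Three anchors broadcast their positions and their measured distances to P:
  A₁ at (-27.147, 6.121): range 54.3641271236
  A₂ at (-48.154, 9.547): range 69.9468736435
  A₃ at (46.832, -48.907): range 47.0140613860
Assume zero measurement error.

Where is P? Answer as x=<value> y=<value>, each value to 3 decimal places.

x=0.547 y=-40.661

eq1: (x + 27.147)² + (y − 6.121)² = 54.3641271236²
eq2: (x + 48.154)² + (y − 9.547)² = 69.9468736435²
eq3: (x − 46.832)² + (y + 48.907)² = 47.0140613860²
eq1−eq3, eq1−eq2 (x²,y² cancel):
  147.958·x − 110.056·y = 4555.840973
  -42.014·x + 6.852·y = -301.580140
det = 147.958·6.852 − -110.056·-42.014 = -3610.084568
x = (4555.840973·6.852 − -110.056·-301.580140) / -3610.084568 = 0.546824
y = (147.958·-301.580140 − 4555.840973·-42.014) / -3610.084568 = -40.660518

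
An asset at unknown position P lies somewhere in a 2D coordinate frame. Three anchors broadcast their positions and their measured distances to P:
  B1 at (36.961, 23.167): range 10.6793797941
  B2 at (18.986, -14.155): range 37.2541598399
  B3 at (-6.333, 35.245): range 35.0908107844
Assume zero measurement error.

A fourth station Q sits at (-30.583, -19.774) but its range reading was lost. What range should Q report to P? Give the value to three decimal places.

eq1: (x − 36.961)² + (y − 23.167)² = 10.6793797941²
eq2: (x − 18.986)² + (y + 14.155)² = 37.2541598399²
eq3: (x + 6.333)² + (y − 35.245)² = 35.0908107844²
eq1−eq3, eq1−eq2 (x²,y² cancel):
  -86.588·x + 24.156·y = -1737.824345
  -35.950·x − 74.644·y = -2615.816462
det = -86.588·-74.644 − 24.156·-35.950 = 7331.682872
x = (-1737.824345·-74.644 − 24.156·-2615.816462) / 7331.682872 = 26.311261
y = (-86.588·-2615.816462 − -1737.824345·-35.950) / 7331.682872 = 22.371880
|P − Q| = √((26.311261 − -30.583)² + (22.371880 − -19.774)²) = 70.804182

70.804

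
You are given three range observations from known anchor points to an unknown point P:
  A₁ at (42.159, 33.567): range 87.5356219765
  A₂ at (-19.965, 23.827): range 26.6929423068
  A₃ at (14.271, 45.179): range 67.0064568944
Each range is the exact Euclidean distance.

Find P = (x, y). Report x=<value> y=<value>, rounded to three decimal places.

eq1: (x − 42.159)² + (y − 33.567)² = 87.5356219765²
eq2: (x + 19.965)² + (y − 23.827)² = 26.6929423068²
eq3: (x − 14.271)² + (y − 45.179)² = 67.0064568944²
eq3−eq2, eq3−eq1 (x²,y² cancel):
  -68.472·x − 42.704·y = 2498.875769
  55.776·x − 23.224·y = -2513.298561
det = -68.472·-23.224 − -42.704·55.776 = 3972.052032
x = (2498.875769·-23.224 − -42.704·-2513.298561) / 3972.052032 = -41.631326
y = (-68.472·-2513.298561 − 2498.875769·55.776) / 3972.052032 = 8.235865

x=-41.631 y=8.236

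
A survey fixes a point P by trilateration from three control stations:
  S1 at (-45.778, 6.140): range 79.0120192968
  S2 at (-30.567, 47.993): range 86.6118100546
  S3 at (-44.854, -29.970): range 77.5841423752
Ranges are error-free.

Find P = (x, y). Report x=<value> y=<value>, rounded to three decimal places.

x=30.865 y=-13.062

eq1: (x + 45.778)² + (y − 6.140)² = 79.0120192968²
eq2: (x + 30.567)² + (y − 47.993)² = 86.6118100546²
eq3: (x + 44.854)² + (y + 29.970)² = 77.5841423752²
eq1−eq3, eq1−eq2 (x²,y² cancel):
  1.848·x − 72.220·y = 1000.357377
  30.422·x + 83.706·y = -154.361794
det = 1.848·83.706 − -72.220·30.422 = 2351.765528
x = (1000.357377·83.706 − -72.220·-154.361794) / 2351.765528 = 30.865282
y = (1.848·-154.361794 − 1000.357377·30.422) / 2351.765528 = -13.061733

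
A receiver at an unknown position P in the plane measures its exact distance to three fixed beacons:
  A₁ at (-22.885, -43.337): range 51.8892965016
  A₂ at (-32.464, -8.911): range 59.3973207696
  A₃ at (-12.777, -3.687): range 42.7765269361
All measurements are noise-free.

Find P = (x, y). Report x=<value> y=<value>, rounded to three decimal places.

x=25.094 y=-23.576

eq1: (x + 22.885)² + (y + 43.337)² = 51.8892965016²
eq2: (x + 32.464)² + (y + 8.911)² = 59.3973207696²
eq3: (x + 12.777)² + (y + 3.687)² = 42.7765269361²
eq1−eq3, eq1−eq2 (x²,y² cancel):
  20.216·x + 79.300·y = -1362.305261
  -19.158·x + 68.852·y = -2104.044200
det = 20.216·68.852 − 79.300·-19.158 = 2911.141432
x = (-1362.305261·68.852 − 79.300·-2104.044200) / 2911.141432 = 25.094371
y = (20.216·-2104.044200 − -1362.305261·-19.158) / 2911.141432 = -23.576457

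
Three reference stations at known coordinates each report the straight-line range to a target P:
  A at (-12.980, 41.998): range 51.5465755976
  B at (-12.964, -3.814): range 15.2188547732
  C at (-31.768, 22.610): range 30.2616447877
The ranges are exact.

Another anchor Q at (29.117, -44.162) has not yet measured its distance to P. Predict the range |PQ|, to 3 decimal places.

67.730

eq1: (x + 12.980)² + (y − 41.998)² = 51.5465755976²
eq2: (x + 12.964)² + (y + 3.814)² = 15.2188547732²
eq3: (x + 31.768)² + (y − 22.610)² = 30.2616447877²
eq2−eq3, eq2−eq1 (x²,y² cancel):
  -37.608·x + 52.848·y = 653.652427
  -0.032·x + 91.624·y = -675.735403
det = -37.608·91.624 − 52.848·-0.032 = -3444.104256
x = (653.652427·91.624 − 52.848·-675.735403) / -3444.104256 = -27.758020
y = (-37.608·-675.735403 − 653.652427·-0.032) / -3444.104256 = -7.384786
|P − Q| = √((-27.758020 − 29.117)² + (-7.384786 − -44.162)²) = 67.729841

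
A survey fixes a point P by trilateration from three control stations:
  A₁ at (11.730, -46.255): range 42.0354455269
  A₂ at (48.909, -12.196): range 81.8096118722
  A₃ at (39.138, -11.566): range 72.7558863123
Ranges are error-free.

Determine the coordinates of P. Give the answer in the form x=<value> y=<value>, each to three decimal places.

eq1: (x − 11.730)² + (y + 46.255)² = 42.0354455269²
eq2: (x − 48.909)² + (y + 12.196)² = 81.8096118722²
eq3: (x − 39.138)² + (y + 11.566)² = 72.7558863123²
eq1−eq3, eq1−eq2 (x²,y² cancel):
  54.816·x + 69.378·y = -4138.002837
  74.358·x + 68.118·y = -4662.119142
det = 54.816·68.118 − 69.378·74.358 = -1424.853036
x = (-4138.002837·68.118 − 69.378·-4662.119142) / -1424.853036 = -29.179167
y = (54.816·-4662.119142 − -4138.002837·74.358) / -1424.853036 = -36.589663

x=-29.179 y=-36.590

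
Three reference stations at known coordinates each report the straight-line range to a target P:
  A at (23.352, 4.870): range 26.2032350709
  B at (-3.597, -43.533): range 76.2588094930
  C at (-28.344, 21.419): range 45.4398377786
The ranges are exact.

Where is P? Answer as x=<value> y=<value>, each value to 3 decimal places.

eq1: (x − 23.352)² + (y − 4.870)² = 26.2032350709²
eq2: (x + 3.597)² + (y + 43.533)² = 76.2588094930²
eq3: (x + 28.344)² + (y − 21.419)² = 45.4398377786²
eq1−eq3, eq1−eq2 (x²,y² cancel):
  -103.392·x + 33.098·y = -685.046236
  -53.898·x − 96.806·y = -3789.768803
det = -103.392·-96.806 − 33.098·-53.898 = 11792.881956
x = (-685.046236·-96.806 − 33.098·-3789.768803) / 11792.881956 = 16.259838
y = (-103.392·-3789.768803 − -685.046236·-53.898) / 11792.881956 = 30.095201

x=16.260 y=30.095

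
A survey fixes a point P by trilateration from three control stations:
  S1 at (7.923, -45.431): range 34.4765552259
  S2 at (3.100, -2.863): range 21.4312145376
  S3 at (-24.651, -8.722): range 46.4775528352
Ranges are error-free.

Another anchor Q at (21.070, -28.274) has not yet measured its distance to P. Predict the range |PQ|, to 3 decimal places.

eq1: (x − 7.923)² + (y + 45.431)² = 34.4765552259²
eq2: (x − 3.100)² + (y + 2.863)² = 21.4312145376²
eq3: (x + 24.651)² + (y + 8.722)² = 46.4775528352²
eq3−eq2, eq3−eq1 (x²,y² cancel):
  55.502·x + 11.718·y = 1034.927645
  65.148·x − 73.418·y = 2414.534662
det = 55.502·-73.418 − 11.718·65.148 = -4838.250100
x = (1034.927645·-73.418 − 11.718·2414.534662) / -4838.250100 = 21.552386
y = (55.502·2414.534662 − 1034.927645·65.148) / -4838.250100 = -13.762835
|P − Q| = √((21.552386 − 21.070)² + (-13.762835 − -28.274)²) = 14.519181

14.519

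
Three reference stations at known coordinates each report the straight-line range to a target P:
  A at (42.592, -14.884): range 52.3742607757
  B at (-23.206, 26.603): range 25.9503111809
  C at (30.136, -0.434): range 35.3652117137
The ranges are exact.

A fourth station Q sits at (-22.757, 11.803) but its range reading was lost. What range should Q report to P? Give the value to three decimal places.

19.060

eq1: (x − 42.592)² + (y + 14.884)² = 52.3742607757²
eq2: (x + 23.206)² + (y − 26.603)² = 25.9503111809²
eq3: (x − 30.136)² + (y + 0.434)² = 35.3652117137²
eq1−eq3, eq1−eq2 (x²,y² cancel):
  -24.912·x + 28.900·y = 365.119924
  -131.596·x + 82.974·y = 1280.270666
det = -24.912·82.974 − 28.900·-131.596 = 1736.076112
x = (365.119924·82.974 − 28.900·1280.270666) / 1736.076112 = -3.861790
y = (-24.912·1280.270666 − 365.119924·-131.596) / 1736.076112 = 9.305018
|P − Q| = √((-3.861790 − -22.757)² + (9.305018 − 11.803)²) = 19.059614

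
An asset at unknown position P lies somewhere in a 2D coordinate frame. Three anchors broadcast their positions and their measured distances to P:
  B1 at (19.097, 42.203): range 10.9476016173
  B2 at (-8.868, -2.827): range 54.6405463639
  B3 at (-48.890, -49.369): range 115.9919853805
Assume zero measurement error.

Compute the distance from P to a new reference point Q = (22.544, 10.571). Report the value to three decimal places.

eq1: (x − 19.097)² + (y − 42.203)² = 10.9476016173²
eq2: (x + 8.868)² + (y + 2.827)² = 54.6405463639²
eq3: (x + 48.890)² + (y + 49.369)² = 115.9919853805²
eq2−eq3, eq2−eq1 (x²,y² cancel):
  -80.044·x − 93.084·y = -5727.654458
  55.930·x + 90.060·y = 4924.894591
det = -80.044·90.060 − -93.084·55.930 = -2002.574520
x = (-5727.654458·90.060 − -93.084·4924.894591) / -2002.574520 = 28.664937
y = (-80.044·4924.894591 − -5727.654458·55.930) / -2002.574520 = 36.882797
|P − Q| = √((28.664937 − 22.544)² + (36.882797 − 10.571)²) = 27.014376

27.014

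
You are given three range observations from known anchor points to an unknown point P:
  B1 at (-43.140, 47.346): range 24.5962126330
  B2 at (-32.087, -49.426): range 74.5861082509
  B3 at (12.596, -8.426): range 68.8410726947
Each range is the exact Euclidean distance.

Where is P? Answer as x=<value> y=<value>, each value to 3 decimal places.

eq1: (x + 43.140)² + (y − 47.346)² = 24.5962126330²
eq2: (x + 32.087)² + (y + 49.426)² = 74.5861082509²
eq3: (x − 12.596)² + (y + 8.426)² = 68.8410726947²
eq1−eq3, eq1−eq2 (x²,y² cancel):
  111.472·x − 111.544·y = -8007.166238
  22.106·x − 193.544·y = -5588.312139
det = 111.472·-193.544 − -111.544·22.106 = -19108.945104
x = (-8007.166238·-193.544 − -111.544·-5588.312139) / -19108.945104 = -48.479719
y = (111.472·-5588.312139 − -8007.166238·22.106) / -19108.945104 = 23.336396

x=-48.480 y=23.336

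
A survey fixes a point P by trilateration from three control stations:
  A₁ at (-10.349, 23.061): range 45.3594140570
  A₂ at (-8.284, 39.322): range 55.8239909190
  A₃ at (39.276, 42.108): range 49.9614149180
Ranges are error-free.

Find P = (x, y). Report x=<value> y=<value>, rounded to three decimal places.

eq1: (x + 10.349)² + (y − 23.061)² = 45.3594140570²
eq2: (x + 8.284)² + (y − 39.322)² = 55.8239909190²
eq3: (x − 39.276)² + (y − 42.108)² = 49.9614149180²
eq2−eq1, eq2−eq3 (x²,y² cancel):
  -4.130·x − 32.522·y = 82.908701
  95.120·x + 5.572·y = 2321.018482
det = -4.130·5.572 − -32.522·95.120 = 3070.480280
x = (82.908701·5.572 − -32.522·2321.018482) / 3070.480280 = 24.734284
y = (-4.130·2321.018482 − 82.908701·95.120) / 3070.480280 = -5.690342

x=24.734 y=-5.690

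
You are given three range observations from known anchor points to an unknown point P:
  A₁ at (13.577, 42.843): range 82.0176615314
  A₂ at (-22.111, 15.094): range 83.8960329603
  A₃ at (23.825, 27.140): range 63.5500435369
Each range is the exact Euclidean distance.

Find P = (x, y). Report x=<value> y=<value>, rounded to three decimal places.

eq1: (x − 13.577)² + (y − 42.843)² = 82.0176615314²
eq2: (x + 22.111)² + (y − 15.094)² = 83.8960329603²
eq3: (x − 23.825)² + (y − 27.140)² = 63.5500435369²
eq1−eq3, eq1−eq2 (x²,y² cancel):
  20.496·x − 31.406·y = 1972.641417
  -71.376·x − 55.498·y = -1614.779964
det = 20.496·-55.498 − -31.406·-71.376 = -3379.121664
x = (1972.641417·-55.498 − -31.406·-1614.779964) / -3379.121664 = 47.406234
y = (20.496·-1614.779964 − 1972.641417·-71.376) / -3379.121664 = -31.872994

x=47.406 y=-31.873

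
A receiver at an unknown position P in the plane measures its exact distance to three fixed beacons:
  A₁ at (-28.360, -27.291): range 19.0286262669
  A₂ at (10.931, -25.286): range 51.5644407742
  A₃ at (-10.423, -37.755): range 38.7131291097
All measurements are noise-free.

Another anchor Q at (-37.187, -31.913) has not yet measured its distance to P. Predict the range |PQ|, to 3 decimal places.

eq1: (x + 28.360)² + (y + 27.291)² = 19.0286262669²
eq2: (x − 10.931)² + (y + 25.286)² = 51.5644407742²
eq3: (x + 10.423)² + (y + 37.755)² = 38.7131291097²
eq3−eq1, eq3−eq2 (x²,y² cancel):
  -35.874·x + 20.928·y = 1151.627075
  42.708·x + 24.938·y = -1935.395584
det = -35.874·24.938 − 20.928·42.708 = -1788.418836
x = (1151.627075·24.938 − 20.928·-1935.395584) / -1788.418836 = -38.706389
y = (-35.874·-1935.395584 − 1151.627075·42.708) / -1788.418836 = -11.321001
|P − Q| = √((-38.706389 − -37.187)² + (-11.321001 − -31.913)²) = 20.647977

20.648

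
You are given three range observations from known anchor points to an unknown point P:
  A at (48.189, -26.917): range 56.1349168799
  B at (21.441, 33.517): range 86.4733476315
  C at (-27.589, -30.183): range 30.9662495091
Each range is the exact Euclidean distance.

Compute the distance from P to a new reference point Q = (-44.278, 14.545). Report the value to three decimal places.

75.924

eq1: (x − 48.189)² + (y + 26.917)² = 56.1349168799²
eq2: (x − 21.441)² + (y − 33.517)² = 86.4733476315²
eq3: (x + 27.589)² + (y + 30.183)² = 30.9662495091²
eq3−eq2, eq3−eq1 (x²,y² cancel):
  98.060·x + 127.400·y = -6607.791882
  151.556·x + 6.532·y = -817.682084
det = 98.060·6.532 − 127.400·151.556 = -18667.706480
x = (-6607.791882·6.532 − 127.400·-817.682084) / -18667.706480 = -3.268243
y = (98.060·-817.682084 − -6607.791882·151.556) / -18667.706480 = -49.350926
|P − Q| = √((-3.268243 − -44.278)² + (-49.350926 − 14.545)²) = 75.924235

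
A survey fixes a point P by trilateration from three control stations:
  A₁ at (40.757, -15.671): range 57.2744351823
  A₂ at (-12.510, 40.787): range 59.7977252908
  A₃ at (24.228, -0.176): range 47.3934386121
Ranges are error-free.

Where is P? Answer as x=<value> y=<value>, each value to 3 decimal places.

eq1: (x − 40.757)² + (y + 15.671)² = 57.2744351823²
eq2: (x + 12.510)² + (y − 40.787)² = 59.7977252908²
eq3: (x − 24.228)² + (y + 0.176)² = 47.3934386121²
eq1−eq2, eq1−eq3 (x²,y² cancel):
  -106.534·x + 112.916·y = -382.040846
  -33.058·x + 30.990·y = -285.463428
det = -106.534·30.990 − 112.916·-33.058 = 431.288468
x = (-382.040846·30.990 − 112.916·-285.463428) / 431.288468 = 47.286084
y = (-106.534·-285.463428 − -382.040846·-33.058) / 431.288468 = 41.230072

x=47.286 y=41.230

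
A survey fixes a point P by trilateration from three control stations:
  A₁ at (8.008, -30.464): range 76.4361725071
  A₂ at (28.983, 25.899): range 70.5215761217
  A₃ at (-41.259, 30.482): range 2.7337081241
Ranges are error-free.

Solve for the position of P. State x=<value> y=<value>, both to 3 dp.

eq1: (x − 8.008)² + (y + 30.464)² = 76.4361725071²
eq2: (x − 28.983)² + (y − 25.899)² = 70.5215761217²
eq3: (x + 41.259)² + (y − 30.482)² = 2.7337081241²
eq2−eq1, eq2−eq3 (x²,y² cancel):
  -41.950·x − 112.726·y = -1387.784899
  -140.484·x + 9.166·y = 6086.504454
det = -41.950·9.166 − -112.726·-140.484 = -16220.713084
x = (-1387.784899·9.166 − -112.726·6086.504454) / -16220.713084 = -41.514011
y = (-41.950·6086.504454 − -1387.784899·-140.484) / -16220.713084 = 27.760212

x=-41.514 y=27.760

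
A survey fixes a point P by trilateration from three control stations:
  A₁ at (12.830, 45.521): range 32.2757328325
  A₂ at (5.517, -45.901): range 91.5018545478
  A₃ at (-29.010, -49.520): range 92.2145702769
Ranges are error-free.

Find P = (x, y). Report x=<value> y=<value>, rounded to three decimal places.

eq1: (x − 12.830)² + (y − 45.521)² = 32.2757328325²
eq2: (x − 5.517)² + (y + 45.901)² = 91.5018545478²
eq3: (x + 29.010)² + (y + 49.520)² = 92.2145702769²
eq3−eq2, eq3−eq1 (x²,y² cancel):
  69.054·x + 7.238·y = -1025.533824
  83.680·x + 190.082·y = 6404.763882
det = 69.054·190.082 − 7.238·83.680 = 12520.246588
x = (-1025.533824·190.082 − 7.238·6404.763882) / 12520.246588 = -19.272240
y = (69.054·6404.763882 − -1025.533824·83.680) / 12520.246588 = 42.178980

x=-19.272 y=42.179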